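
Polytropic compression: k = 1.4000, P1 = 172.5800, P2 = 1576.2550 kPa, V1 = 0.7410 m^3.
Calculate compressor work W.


(k-1)/k = 0.2857
(P2/P1)^exp = 1.8813
W = 3.5000 * 172.5800 * 0.7410 * (1.8813 - 1) = 394.4759 kJ

394.4759 kJ


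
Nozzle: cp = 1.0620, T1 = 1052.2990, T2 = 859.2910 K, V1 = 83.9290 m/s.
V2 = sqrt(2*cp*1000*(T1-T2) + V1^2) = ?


dT = 193.0080 K
2*cp*1000*dT = 409948.9920
V1^2 = 7044.0770
V2 = sqrt(416993.0690) = 645.7500 m/s

645.7500 m/s


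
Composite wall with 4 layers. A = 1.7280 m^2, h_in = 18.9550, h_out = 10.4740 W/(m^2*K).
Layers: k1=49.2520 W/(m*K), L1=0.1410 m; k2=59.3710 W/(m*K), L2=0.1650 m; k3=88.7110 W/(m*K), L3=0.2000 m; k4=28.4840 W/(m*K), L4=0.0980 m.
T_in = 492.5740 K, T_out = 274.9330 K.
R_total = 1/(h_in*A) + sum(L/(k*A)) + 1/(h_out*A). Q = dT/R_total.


R_conv_in = 1/(18.9550*1.7280) = 0.0305
R_1 = 0.1410/(49.2520*1.7280) = 0.0017
R_2 = 0.1650/(59.3710*1.7280) = 0.0016
R_3 = 0.2000/(88.7110*1.7280) = 0.0013
R_4 = 0.0980/(28.4840*1.7280) = 0.0020
R_conv_out = 1/(10.4740*1.7280) = 0.0553
R_total = 0.0923 K/W
Q = 217.6410 / 0.0923 = 2356.8858 W

R_total = 0.0923 K/W, Q = 2356.8858 W


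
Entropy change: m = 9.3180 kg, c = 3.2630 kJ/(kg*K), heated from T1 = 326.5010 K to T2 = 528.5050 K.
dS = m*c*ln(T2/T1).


T2/T1 = 1.6187
ln(T2/T1) = 0.4816
dS = 9.3180 * 3.2630 * 0.4816 = 14.6435 kJ/K

14.6435 kJ/K


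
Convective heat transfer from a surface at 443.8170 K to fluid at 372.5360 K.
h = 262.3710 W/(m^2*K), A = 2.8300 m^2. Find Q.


dT = 71.2810 K
Q = 262.3710 * 2.8300 * 71.2810 = 52926.8503 W

52926.8503 W


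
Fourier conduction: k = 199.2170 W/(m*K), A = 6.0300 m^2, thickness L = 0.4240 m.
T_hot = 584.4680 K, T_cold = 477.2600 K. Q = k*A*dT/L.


dT = 107.2080 K
Q = 199.2170 * 6.0300 * 107.2080 / 0.4240 = 303742.1380 W

303742.1380 W


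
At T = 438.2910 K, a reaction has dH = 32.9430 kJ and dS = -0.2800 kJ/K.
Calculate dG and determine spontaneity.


T*dS = 438.2910 * -0.2800 = -122.7215 kJ
dG = 32.9430 + 122.7215 = 155.6645 kJ (non-spontaneous)

dG = 155.6645 kJ, non-spontaneous


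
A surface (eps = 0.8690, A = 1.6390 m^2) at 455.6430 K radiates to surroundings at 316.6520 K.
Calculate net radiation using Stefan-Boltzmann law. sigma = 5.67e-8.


T^4 = 4.3102e+10
Tsurr^4 = 1.0054e+10
Q = 0.8690 * 5.67e-8 * 1.6390 * 3.3048e+10 = 2668.8969 W

2668.8969 W


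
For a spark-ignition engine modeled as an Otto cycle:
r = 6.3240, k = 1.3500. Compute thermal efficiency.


r^(k-1) = 1.9070
eta = 1 - 1/1.9070 = 0.4756 = 47.5612%

47.5612%


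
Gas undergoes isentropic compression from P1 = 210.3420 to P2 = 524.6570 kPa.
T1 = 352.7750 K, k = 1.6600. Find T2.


(k-1)/k = 0.3976
(P2/P1)^exp = 1.4382
T2 = 352.7750 * 1.4382 = 507.3657 K

507.3657 K


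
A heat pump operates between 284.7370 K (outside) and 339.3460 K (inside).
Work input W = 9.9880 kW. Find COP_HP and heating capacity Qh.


COP = 339.3460 / 54.6090 = 6.2141
Qh = 6.2141 * 9.9880 = 62.0665 kW

COP = 6.2141, Qh = 62.0665 kW


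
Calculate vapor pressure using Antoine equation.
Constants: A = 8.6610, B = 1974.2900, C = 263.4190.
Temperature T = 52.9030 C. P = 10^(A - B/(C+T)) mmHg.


C+T = 316.3220
B/(C+T) = 6.2414
log10(P) = 8.6610 - 6.2414 = 2.4196
P = 10^2.4196 = 262.7887 mmHg

262.7887 mmHg


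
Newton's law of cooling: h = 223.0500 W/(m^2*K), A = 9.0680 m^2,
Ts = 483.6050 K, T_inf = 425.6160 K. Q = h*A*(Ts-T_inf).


dT = 57.9890 K
Q = 223.0500 * 9.0680 * 57.9890 = 117289.5604 W

117289.5604 W


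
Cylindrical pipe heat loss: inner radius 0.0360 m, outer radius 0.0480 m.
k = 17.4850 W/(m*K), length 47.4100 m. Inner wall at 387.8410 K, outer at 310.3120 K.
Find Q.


dT = 77.5290 K
ln(ro/ri) = 0.2877
Q = 2*pi*17.4850*47.4100*77.5290 / 0.2877 = 1403675.9014 W

1403675.9014 W


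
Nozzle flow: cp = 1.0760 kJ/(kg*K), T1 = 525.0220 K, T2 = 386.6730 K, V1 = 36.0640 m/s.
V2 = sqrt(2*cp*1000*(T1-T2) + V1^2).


dT = 138.3490 K
2*cp*1000*dT = 297727.0480
V1^2 = 1300.6121
V2 = sqrt(299027.6601) = 546.8342 m/s

546.8342 m/s


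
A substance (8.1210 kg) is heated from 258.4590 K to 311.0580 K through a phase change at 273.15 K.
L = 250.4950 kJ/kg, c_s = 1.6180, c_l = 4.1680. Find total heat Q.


Q1 (sensible, solid) = 8.1210 * 1.6180 * 14.6910 = 193.0365 kJ
Q2 (latent) = 8.1210 * 250.4950 = 2034.2699 kJ
Q3 (sensible, liquid) = 8.1210 * 4.1680 * 37.9080 = 1283.1224 kJ
Q_total = 3510.4288 kJ

3510.4288 kJ


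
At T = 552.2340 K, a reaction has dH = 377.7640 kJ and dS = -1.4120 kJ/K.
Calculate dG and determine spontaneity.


T*dS = 552.2340 * -1.4120 = -779.7544 kJ
dG = 377.7640 + 779.7544 = 1157.5184 kJ (non-spontaneous)

dG = 1157.5184 kJ, non-spontaneous


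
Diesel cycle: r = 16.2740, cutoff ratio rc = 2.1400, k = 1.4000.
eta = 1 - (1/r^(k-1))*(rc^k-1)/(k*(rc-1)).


r^(k-1) = 3.0521
rc^k = 2.9012
eta = 0.6097 = 60.9699%

60.9699%


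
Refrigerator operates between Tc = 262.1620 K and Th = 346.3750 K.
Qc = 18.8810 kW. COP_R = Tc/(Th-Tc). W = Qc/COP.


COP = 262.1620 / 84.2130 = 3.1131
W = 18.8810 / 3.1131 = 6.0651 kW

COP = 3.1131, W = 6.0651 kW


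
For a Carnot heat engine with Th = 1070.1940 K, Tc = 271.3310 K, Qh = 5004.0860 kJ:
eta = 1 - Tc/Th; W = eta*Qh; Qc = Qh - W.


eta = 1 - 271.3310/1070.1940 = 0.7465
W = 0.7465 * 5004.0860 = 3735.3780 kJ
Qc = 5004.0860 - 3735.3780 = 1268.7080 kJ

eta = 74.6466%, W = 3735.3780 kJ, Qc = 1268.7080 kJ


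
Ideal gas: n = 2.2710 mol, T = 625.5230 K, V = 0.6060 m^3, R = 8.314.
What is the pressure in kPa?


P = nRT/V = 2.2710 * 8.314 * 625.5230 / 0.6060
= 11810.5586 / 0.6060 = 19489.3706 Pa = 19.4894 kPa

19.4894 kPa


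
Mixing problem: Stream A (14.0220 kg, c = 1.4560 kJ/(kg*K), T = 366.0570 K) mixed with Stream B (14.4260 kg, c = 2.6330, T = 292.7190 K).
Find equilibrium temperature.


num = 18591.9698
den = 58.3997
Tf = 318.3573 K

318.3573 K


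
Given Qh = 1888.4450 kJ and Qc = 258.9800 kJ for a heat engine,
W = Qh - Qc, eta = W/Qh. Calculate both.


W = 1888.4450 - 258.9800 = 1629.4650 kJ
eta = 1629.4650 / 1888.4450 = 0.8629 = 86.2861%

W = 1629.4650 kJ, eta = 86.2861%


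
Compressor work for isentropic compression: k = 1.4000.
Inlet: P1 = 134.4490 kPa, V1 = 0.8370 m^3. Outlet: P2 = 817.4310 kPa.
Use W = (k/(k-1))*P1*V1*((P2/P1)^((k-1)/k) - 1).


(k-1)/k = 0.2857
(P2/P1)^exp = 1.6748
W = 3.5000 * 134.4490 * 0.8370 * (1.6748 - 1) = 265.7924 kJ

265.7924 kJ


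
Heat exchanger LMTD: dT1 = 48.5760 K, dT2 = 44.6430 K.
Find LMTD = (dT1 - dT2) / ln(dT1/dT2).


dT1/dT2 = 1.0881
ln(dT1/dT2) = 0.0844
LMTD = 3.9330 / 0.0844 = 46.5818 K

46.5818 K


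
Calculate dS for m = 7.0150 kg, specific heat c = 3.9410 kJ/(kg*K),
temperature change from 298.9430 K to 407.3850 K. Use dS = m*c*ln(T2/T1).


T2/T1 = 1.3628
ln(T2/T1) = 0.3095
dS = 7.0150 * 3.9410 * 0.3095 = 8.5566 kJ/K

8.5566 kJ/K


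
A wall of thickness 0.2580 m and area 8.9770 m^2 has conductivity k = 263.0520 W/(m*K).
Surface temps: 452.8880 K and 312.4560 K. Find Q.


dT = 140.4320 K
Q = 263.0520 * 8.9770 * 140.4320 / 0.2580 = 1285343.5080 W

1285343.5080 W


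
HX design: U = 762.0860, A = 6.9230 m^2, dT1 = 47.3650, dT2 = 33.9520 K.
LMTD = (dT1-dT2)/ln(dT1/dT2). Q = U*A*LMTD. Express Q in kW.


LMTD = 40.2870 K
Q = 762.0860 * 6.9230 * 40.2870 = 212551.2910 W = 212.5513 kW

212.5513 kW


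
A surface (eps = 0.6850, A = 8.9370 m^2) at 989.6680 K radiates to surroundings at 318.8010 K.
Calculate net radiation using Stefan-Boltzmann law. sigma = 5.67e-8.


T^4 = 9.5931e+11
Tsurr^4 = 1.0329e+10
Q = 0.6850 * 5.67e-8 * 8.9370 * 9.4898e+11 = 329398.6495 W

329398.6495 W


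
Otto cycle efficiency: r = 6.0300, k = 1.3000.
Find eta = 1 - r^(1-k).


r^(k-1) = 1.7143
eta = 1 - 1/1.7143 = 0.4167 = 41.6683%

41.6683%


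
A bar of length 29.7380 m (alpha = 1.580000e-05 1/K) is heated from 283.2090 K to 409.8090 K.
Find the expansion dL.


dT = 126.6000 K
dL = 1.580000e-05 * 29.7380 * 126.6000 = 0.059484 m
L_final = 29.797484 m

dL = 0.059484 m


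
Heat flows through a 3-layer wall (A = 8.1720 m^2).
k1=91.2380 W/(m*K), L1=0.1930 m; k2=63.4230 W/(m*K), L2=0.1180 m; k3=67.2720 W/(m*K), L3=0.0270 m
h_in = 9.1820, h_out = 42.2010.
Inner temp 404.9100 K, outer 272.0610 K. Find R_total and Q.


R_conv_in = 1/(9.1820*8.1720) = 0.0133
R_1 = 0.1930/(91.2380*8.1720) = 0.0003
R_2 = 0.1180/(63.4230*8.1720) = 0.0002
R_3 = 0.0270/(67.2720*8.1720) = 4.9114e-05
R_conv_out = 1/(42.2010*8.1720) = 0.0029
R_total = 0.0168 K/W
Q = 132.8490 / 0.0168 = 7925.4309 W

R_total = 0.0168 K/W, Q = 7925.4309 W


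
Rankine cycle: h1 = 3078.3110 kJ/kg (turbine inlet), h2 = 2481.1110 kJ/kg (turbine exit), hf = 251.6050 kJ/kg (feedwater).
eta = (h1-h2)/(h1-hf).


W = 597.2000 kJ/kg
Q_in = 2826.7060 kJ/kg
eta = 0.2113 = 21.1271%

eta = 21.1271%


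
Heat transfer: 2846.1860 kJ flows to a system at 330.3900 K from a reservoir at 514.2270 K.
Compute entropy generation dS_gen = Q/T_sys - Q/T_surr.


dS_sys = 2846.1860/330.3900 = 8.6146 kJ/K
dS_surr = -2846.1860/514.2270 = -5.5349 kJ/K
dS_gen = 8.6146 - 5.5349 = 3.0797 kJ/K (irreversible)

dS_gen = 3.0797 kJ/K, irreversible


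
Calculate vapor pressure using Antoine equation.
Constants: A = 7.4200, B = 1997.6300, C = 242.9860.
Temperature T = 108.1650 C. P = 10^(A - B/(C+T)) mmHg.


C+T = 351.1510
B/(C+T) = 5.6888
log10(P) = 7.4200 - 5.6888 = 1.7312
P = 10^1.7312 = 53.8510 mmHg

53.8510 mmHg


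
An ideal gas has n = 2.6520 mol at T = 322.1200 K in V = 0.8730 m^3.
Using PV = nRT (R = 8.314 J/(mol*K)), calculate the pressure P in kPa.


P = nRT/V = 2.6520 * 8.314 * 322.1200 / 0.8730
= 7102.3363 / 0.8730 = 8135.5513 Pa = 8.1356 kPa

8.1356 kPa


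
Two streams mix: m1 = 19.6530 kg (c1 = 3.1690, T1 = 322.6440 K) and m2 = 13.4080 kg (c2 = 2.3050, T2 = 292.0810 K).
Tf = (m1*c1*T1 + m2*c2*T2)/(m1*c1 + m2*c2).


num = 29121.2753
den = 93.1858
Tf = 312.5077 K

312.5077 K


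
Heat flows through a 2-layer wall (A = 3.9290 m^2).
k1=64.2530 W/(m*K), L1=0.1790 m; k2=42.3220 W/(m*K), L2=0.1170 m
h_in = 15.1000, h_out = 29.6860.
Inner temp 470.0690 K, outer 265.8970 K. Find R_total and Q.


R_conv_in = 1/(15.1000*3.9290) = 0.0169
R_1 = 0.1790/(64.2530*3.9290) = 0.0007
R_2 = 0.1170/(42.3220*3.9290) = 0.0007
R_conv_out = 1/(29.6860*3.9290) = 0.0086
R_total = 0.0268 K/W
Q = 204.1720 / 0.0268 = 7606.4924 W

R_total = 0.0268 K/W, Q = 7606.4924 W


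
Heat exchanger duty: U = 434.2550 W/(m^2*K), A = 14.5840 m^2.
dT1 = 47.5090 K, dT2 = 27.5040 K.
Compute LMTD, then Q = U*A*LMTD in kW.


LMTD = 36.5998 K
Q = 434.2550 * 14.5840 * 36.5998 = 231792.9219 W = 231.7929 kW

231.7929 kW


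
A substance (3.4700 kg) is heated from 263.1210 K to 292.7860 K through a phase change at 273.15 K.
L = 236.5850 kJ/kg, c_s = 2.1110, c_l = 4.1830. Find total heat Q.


Q1 (sensible, solid) = 3.4700 * 2.1110 * 10.0290 = 73.4641 kJ
Q2 (latent) = 3.4700 * 236.5850 = 820.9500 kJ
Q3 (sensible, liquid) = 3.4700 * 4.1830 * 19.6360 = 285.0167 kJ
Q_total = 1179.4308 kJ

1179.4308 kJ


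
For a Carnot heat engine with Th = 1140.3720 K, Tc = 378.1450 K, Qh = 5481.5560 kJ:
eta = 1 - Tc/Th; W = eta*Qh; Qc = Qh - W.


eta = 1 - 378.1450/1140.3720 = 0.6684
W = 0.6684 * 5481.5560 = 3663.8834 kJ
Qc = 5481.5560 - 3663.8834 = 1817.6726 kJ

eta = 66.8402%, W = 3663.8834 kJ, Qc = 1817.6726 kJ


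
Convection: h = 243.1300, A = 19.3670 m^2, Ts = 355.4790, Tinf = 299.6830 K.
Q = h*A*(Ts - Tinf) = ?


dT = 55.7960 K
Q = 243.1300 * 19.3670 * 55.7960 = 262726.5532 W

262726.5532 W


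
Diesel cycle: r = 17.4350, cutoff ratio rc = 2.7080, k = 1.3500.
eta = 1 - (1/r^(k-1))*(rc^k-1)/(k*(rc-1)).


r^(k-1) = 2.7196
rc^k = 3.8377
eta = 0.5475 = 54.7464%

54.7464%


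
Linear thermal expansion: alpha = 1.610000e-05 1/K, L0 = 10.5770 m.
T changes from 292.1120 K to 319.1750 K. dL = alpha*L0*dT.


dT = 27.0630 K
dL = 1.610000e-05 * 10.5770 * 27.0630 = 0.004609 m
L_final = 10.581609 m

dL = 0.004609 m


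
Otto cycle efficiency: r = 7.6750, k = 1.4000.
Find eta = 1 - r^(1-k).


r^(k-1) = 2.2596
eta = 1 - 1/2.2596 = 0.5574 = 55.7444%

55.7444%


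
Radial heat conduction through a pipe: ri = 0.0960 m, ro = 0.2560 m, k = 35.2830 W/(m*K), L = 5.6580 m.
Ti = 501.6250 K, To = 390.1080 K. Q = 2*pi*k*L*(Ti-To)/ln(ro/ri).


dT = 111.5170 K
ln(ro/ri) = 0.9808
Q = 2*pi*35.2830*5.6580*111.5170 / 0.9808 = 142611.9715 W

142611.9715 W


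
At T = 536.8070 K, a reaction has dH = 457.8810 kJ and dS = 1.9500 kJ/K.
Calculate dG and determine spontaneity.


T*dS = 536.8070 * 1.9500 = 1046.7737 kJ
dG = 457.8810 - 1046.7737 = -588.8927 kJ (spontaneous)

dG = -588.8927 kJ, spontaneous


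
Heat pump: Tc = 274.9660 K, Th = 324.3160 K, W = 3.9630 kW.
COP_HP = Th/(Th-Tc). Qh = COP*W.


COP = 324.3160 / 49.3500 = 6.5718
Qh = 6.5718 * 3.9630 = 26.0439 kW

COP = 6.5718, Qh = 26.0439 kW


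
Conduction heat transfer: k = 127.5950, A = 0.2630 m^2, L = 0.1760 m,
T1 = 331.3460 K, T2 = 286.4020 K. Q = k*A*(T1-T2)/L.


dT = 44.9440 K
Q = 127.5950 * 0.2630 * 44.9440 / 0.1760 = 8569.3614 W

8569.3614 W


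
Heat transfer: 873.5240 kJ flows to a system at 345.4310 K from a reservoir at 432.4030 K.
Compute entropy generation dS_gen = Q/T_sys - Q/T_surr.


dS_sys = 873.5240/345.4310 = 2.5288 kJ/K
dS_surr = -873.5240/432.4030 = -2.0202 kJ/K
dS_gen = 2.5288 - 2.0202 = 0.5086 kJ/K (irreversible)

dS_gen = 0.5086 kJ/K, irreversible


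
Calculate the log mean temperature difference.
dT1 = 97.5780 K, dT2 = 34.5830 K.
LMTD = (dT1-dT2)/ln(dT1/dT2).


dT1/dT2 = 2.8216
ln(dT1/dT2) = 1.0373
LMTD = 62.9950 / 1.0373 = 60.7304 K

60.7304 K


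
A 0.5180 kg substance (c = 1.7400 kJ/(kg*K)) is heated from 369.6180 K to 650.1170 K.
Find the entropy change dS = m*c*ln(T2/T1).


T2/T1 = 1.7589
ln(T2/T1) = 0.5647
dS = 0.5180 * 1.7400 * 0.5647 = 0.5090 kJ/K

0.5090 kJ/K


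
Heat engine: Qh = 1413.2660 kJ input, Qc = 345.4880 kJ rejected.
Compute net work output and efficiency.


W = 1413.2660 - 345.4880 = 1067.7780 kJ
eta = 1067.7780 / 1413.2660 = 0.7555 = 75.5539%

W = 1067.7780 kJ, eta = 75.5539%


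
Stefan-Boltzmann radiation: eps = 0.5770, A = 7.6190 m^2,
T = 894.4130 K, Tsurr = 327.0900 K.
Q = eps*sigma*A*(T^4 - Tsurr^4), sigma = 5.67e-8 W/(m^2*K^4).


T^4 = 6.3996e+11
Tsurr^4 = 1.1446e+10
Q = 0.5770 * 5.67e-8 * 7.6190 * 6.2851e+11 = 156664.6803 W

156664.6803 W


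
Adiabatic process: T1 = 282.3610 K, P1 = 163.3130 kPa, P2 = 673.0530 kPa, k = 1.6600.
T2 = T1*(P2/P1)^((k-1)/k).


(k-1)/k = 0.3976
(P2/P1)^exp = 1.7560
T2 = 282.3610 * 1.7560 = 495.8315 K

495.8315 K


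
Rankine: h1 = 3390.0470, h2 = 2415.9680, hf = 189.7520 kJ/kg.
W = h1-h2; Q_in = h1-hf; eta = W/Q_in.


W = 974.0790 kJ/kg
Q_in = 3200.2950 kJ/kg
eta = 0.3044 = 30.4372%

eta = 30.4372%


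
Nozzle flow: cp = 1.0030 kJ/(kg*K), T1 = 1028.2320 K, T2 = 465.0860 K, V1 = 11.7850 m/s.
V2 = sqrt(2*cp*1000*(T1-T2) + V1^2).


dT = 563.1460 K
2*cp*1000*dT = 1129670.8760
V1^2 = 138.8862
V2 = sqrt(1129809.7622) = 1062.9251 m/s

1062.9251 m/s


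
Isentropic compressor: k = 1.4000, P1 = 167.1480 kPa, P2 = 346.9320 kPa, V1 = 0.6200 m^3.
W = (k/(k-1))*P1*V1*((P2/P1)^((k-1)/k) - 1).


(k-1)/k = 0.2857
(P2/P1)^exp = 1.2320
W = 3.5000 * 167.1480 * 0.6200 * (1.2320 - 1) = 84.1507 kJ

84.1507 kJ


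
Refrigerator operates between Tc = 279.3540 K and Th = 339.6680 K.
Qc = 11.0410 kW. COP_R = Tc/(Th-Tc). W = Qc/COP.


COP = 279.3540 / 60.3140 = 4.6317
W = 11.0410 / 4.6317 = 2.3838 kW

COP = 4.6317, W = 2.3838 kW


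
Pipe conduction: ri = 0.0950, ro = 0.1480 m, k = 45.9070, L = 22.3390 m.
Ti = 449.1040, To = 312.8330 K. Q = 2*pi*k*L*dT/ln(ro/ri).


dT = 136.2710 K
ln(ro/ri) = 0.4433
Q = 2*pi*45.9070*22.3390*136.2710 / 0.4433 = 1980585.3342 W

1980585.3342 W


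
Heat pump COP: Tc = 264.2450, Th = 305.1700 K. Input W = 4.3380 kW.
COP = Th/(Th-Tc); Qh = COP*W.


COP = 305.1700 / 40.9250 = 7.4568
Qh = 7.4568 * 4.3380 = 32.3476 kW

COP = 7.4568, Qh = 32.3476 kW


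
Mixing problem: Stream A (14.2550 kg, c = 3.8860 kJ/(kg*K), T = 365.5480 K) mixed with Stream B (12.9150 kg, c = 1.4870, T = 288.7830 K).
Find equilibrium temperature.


num = 25795.4693
den = 74.5995
Tf = 345.7859 K

345.7859 K


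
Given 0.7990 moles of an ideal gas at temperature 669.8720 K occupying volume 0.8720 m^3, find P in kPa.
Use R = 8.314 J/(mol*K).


P = nRT/V = 0.7990 * 8.314 * 669.8720 / 0.8720
= 4449.8833 / 0.8720 = 5103.0772 Pa = 5.1031 kPa

5.1031 kPa


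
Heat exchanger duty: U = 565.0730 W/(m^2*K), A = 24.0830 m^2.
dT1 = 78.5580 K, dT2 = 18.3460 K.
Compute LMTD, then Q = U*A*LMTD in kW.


LMTD = 41.3992 K
Q = 565.0730 * 24.0830 * 41.3992 = 563386.8081 W = 563.3868 kW

563.3868 kW


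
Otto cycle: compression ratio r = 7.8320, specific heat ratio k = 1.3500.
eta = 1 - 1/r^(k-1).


r^(k-1) = 2.0552
eta = 1 - 1/2.0552 = 0.5134 = 51.3431%

51.3431%


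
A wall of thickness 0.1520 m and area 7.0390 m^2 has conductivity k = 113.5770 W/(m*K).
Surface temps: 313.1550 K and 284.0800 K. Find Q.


dT = 29.0750 K
Q = 113.5770 * 7.0390 * 29.0750 / 0.1520 = 152924.6495 W

152924.6495 W


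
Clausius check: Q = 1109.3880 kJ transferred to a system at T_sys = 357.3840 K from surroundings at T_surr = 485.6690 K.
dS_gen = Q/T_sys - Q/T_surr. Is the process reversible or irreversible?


dS_sys = 1109.3880/357.3840 = 3.1042 kJ/K
dS_surr = -1109.3880/485.6690 = -2.2842 kJ/K
dS_gen = 3.1042 - 2.2842 = 0.8199 kJ/K (irreversible)

dS_gen = 0.8199 kJ/K, irreversible


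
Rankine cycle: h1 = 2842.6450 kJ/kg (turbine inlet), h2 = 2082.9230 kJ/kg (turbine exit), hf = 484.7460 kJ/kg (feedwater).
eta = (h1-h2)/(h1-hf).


W = 759.7220 kJ/kg
Q_in = 2357.8990 kJ/kg
eta = 0.3222 = 32.2203%

eta = 32.2203%


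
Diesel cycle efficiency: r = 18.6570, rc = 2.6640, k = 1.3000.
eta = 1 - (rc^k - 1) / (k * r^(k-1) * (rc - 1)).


r^(k-1) = 2.4058
rc^k = 3.5743
eta = 0.5053 = 50.5331%

50.5331%


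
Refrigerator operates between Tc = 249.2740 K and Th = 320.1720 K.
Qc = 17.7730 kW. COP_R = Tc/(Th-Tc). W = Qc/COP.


COP = 249.2740 / 70.8980 = 3.5160
W = 17.7730 / 3.5160 = 5.0550 kW

COP = 3.5160, W = 5.0550 kW


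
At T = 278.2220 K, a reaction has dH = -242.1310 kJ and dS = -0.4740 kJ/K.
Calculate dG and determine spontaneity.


T*dS = 278.2220 * -0.4740 = -131.8772 kJ
dG = -242.1310 + 131.8772 = -110.2538 kJ (spontaneous)

dG = -110.2538 kJ, spontaneous


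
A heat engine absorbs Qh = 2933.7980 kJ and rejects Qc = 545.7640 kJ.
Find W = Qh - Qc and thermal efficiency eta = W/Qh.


W = 2933.7980 - 545.7640 = 2388.0340 kJ
eta = 2388.0340 / 2933.7980 = 0.8140 = 81.3974%

W = 2388.0340 kJ, eta = 81.3974%


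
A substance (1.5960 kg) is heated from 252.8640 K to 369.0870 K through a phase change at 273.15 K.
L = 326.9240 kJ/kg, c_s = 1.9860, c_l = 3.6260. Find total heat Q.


Q1 (sensible, solid) = 1.5960 * 1.9860 * 20.2860 = 64.2996 kJ
Q2 (latent) = 1.5960 * 326.9240 = 521.7707 kJ
Q3 (sensible, liquid) = 1.5960 * 3.6260 * 95.9370 = 555.1966 kJ
Q_total = 1141.2670 kJ

1141.2670 kJ


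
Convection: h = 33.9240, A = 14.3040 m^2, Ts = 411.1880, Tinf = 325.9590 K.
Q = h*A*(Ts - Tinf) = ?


dT = 85.2290 K
Q = 33.9240 * 14.3040 * 85.2290 = 41357.2782 W

41357.2782 W


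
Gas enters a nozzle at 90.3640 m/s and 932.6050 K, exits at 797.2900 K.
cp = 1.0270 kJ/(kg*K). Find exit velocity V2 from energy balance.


dT = 135.3150 K
2*cp*1000*dT = 277937.0100
V1^2 = 8165.6525
V2 = sqrt(286102.6625) = 534.8857 m/s

534.8857 m/s


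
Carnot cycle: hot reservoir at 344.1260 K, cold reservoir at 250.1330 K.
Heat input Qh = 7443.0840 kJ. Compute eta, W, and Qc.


eta = 1 - 250.1330/344.1260 = 0.2731
W = 0.2731 * 7443.0840 = 2032.9699 kJ
Qc = 7443.0840 - 2032.9699 = 5410.1141 kJ

eta = 27.3135%, W = 2032.9699 kJ, Qc = 5410.1141 kJ


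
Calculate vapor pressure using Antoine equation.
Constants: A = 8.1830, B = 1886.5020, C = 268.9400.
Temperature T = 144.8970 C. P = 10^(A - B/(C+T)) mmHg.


C+T = 413.8370
B/(C+T) = 4.5586
log10(P) = 8.1830 - 4.5586 = 3.6244
P = 10^3.6244 = 4211.5027 mmHg

4211.5027 mmHg


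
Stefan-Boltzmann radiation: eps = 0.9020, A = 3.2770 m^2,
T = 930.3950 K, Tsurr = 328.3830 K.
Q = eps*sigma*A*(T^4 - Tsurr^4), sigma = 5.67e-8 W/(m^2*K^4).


T^4 = 7.4932e+11
Tsurr^4 = 1.1628e+10
Q = 0.9020 * 5.67e-8 * 3.2770 * 7.3770e+11 = 123635.4500 W

123635.4500 W


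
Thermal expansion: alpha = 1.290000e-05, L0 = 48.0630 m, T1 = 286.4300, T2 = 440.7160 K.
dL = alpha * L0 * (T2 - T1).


dT = 154.2860 K
dL = 1.290000e-05 * 48.0630 * 154.2860 = 0.095659 m
L_final = 48.158659 m

dL = 0.095659 m


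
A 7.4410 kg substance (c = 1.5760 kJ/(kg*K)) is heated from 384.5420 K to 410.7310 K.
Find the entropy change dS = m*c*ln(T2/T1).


T2/T1 = 1.0681
ln(T2/T1) = 0.0659
dS = 7.4410 * 1.5760 * 0.0659 = 0.7726 kJ/K

0.7726 kJ/K


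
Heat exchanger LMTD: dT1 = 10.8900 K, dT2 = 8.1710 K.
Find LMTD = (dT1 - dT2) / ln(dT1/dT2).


dT1/dT2 = 1.3328
ln(dT1/dT2) = 0.2873
LMTD = 2.7190 / 0.2873 = 9.4655 K

9.4655 K


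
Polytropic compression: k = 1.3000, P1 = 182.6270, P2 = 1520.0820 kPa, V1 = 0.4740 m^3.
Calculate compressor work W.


(k-1)/k = 0.2308
(P2/P1)^exp = 1.6307
W = 4.3333 * 182.6270 * 0.4740 * (1.6307 - 1) = 236.5902 kJ

236.5902 kJ


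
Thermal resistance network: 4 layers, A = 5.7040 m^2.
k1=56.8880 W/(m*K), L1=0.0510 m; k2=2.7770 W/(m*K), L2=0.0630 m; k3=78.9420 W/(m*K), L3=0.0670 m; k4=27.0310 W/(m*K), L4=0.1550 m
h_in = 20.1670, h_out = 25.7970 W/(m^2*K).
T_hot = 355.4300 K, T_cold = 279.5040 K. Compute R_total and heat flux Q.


R_conv_in = 1/(20.1670*5.7040) = 0.0087
R_1 = 0.0510/(56.8880*5.7040) = 0.0002
R_2 = 0.0630/(2.7770*5.7040) = 0.0040
R_3 = 0.0670/(78.9420*5.7040) = 0.0001
R_4 = 0.1550/(27.0310*5.7040) = 0.0010
R_conv_out = 1/(25.7970*5.7040) = 0.0068
R_total = 0.0208 K/W
Q = 75.9260 / 0.0208 = 3654.2097 W

R_total = 0.0208 K/W, Q = 3654.2097 W


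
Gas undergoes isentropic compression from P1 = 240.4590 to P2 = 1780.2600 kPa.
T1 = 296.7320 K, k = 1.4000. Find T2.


(k-1)/k = 0.2857
(P2/P1)^exp = 1.7718
T2 = 296.7320 * 1.7718 = 525.7466 K

525.7466 K


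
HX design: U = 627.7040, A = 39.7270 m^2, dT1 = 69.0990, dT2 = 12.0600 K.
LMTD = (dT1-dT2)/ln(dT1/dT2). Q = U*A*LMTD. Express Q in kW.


LMTD = 32.6750 K
Q = 627.7040 * 39.7270 * 32.6750 = 814810.0463 W = 814.8100 kW

814.8100 kW


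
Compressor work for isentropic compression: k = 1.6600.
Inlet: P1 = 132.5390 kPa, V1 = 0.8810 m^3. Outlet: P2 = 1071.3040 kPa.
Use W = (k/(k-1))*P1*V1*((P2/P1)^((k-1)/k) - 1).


(k-1)/k = 0.3976
(P2/P1)^exp = 2.2953
W = 2.5152 * 132.5390 * 0.8810 * (2.2953 - 1) = 380.4139 kJ

380.4139 kJ


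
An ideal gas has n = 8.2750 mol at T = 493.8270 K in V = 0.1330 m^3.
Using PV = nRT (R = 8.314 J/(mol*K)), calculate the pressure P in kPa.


P = nRT/V = 8.2750 * 8.314 * 493.8270 / 0.1330
= 33974.4828 / 0.1330 = 255447.2390 Pa = 255.4472 kPa

255.4472 kPa


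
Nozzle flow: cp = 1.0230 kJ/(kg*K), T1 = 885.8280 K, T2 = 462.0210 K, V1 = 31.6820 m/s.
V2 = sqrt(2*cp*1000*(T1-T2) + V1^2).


dT = 423.8070 K
2*cp*1000*dT = 867109.1220
V1^2 = 1003.7491
V2 = sqrt(868112.8711) = 931.7257 m/s

931.7257 m/s


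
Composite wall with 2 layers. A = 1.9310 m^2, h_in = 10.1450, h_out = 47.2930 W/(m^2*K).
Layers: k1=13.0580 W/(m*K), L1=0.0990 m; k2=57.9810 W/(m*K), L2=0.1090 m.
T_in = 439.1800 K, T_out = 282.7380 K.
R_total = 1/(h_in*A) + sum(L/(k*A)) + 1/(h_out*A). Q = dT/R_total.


R_conv_in = 1/(10.1450*1.9310) = 0.0510
R_1 = 0.0990/(13.0580*1.9310) = 0.0039
R_2 = 0.1090/(57.9810*1.9310) = 0.0010
R_conv_out = 1/(47.2930*1.9310) = 0.0110
R_total = 0.0669 K/W
Q = 156.4420 / 0.0669 = 2338.5706 W

R_total = 0.0669 K/W, Q = 2338.5706 W


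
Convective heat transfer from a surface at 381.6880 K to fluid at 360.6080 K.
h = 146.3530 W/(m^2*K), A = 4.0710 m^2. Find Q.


dT = 21.0800 K
Q = 146.3530 * 4.0710 * 21.0800 = 12559.5286 W

12559.5286 W


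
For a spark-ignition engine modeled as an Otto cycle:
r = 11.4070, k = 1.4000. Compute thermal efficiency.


r^(k-1) = 2.6477
eta = 1 - 1/2.6477 = 0.6223 = 62.2314%

62.2314%


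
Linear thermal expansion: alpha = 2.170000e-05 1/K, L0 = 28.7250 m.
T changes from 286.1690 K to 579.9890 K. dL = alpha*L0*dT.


dT = 293.8200 K
dL = 2.170000e-05 * 28.7250 * 293.8200 = 0.183148 m
L_final = 28.908148 m

dL = 0.183148 m


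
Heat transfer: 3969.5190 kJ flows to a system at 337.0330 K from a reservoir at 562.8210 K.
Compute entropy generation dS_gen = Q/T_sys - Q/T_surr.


dS_sys = 3969.5190/337.0330 = 11.7778 kJ/K
dS_surr = -3969.5190/562.8210 = -7.0529 kJ/K
dS_gen = 11.7778 - 7.0529 = 4.7249 kJ/K (irreversible)

dS_gen = 4.7249 kJ/K, irreversible


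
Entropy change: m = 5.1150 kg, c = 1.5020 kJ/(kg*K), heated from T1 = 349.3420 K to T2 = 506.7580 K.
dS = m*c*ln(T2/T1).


T2/T1 = 1.4506
ln(T2/T1) = 0.3720
dS = 5.1150 * 1.5020 * 0.3720 = 2.8578 kJ/K

2.8578 kJ/K


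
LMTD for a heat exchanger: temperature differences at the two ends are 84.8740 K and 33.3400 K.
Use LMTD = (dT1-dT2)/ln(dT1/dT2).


dT1/dT2 = 2.5457
ln(dT1/dT2) = 0.9344
LMTD = 51.5340 / 0.9344 = 55.1514 K

55.1514 K


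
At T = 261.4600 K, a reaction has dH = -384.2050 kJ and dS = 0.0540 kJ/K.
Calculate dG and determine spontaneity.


T*dS = 261.4600 * 0.0540 = 14.1188 kJ
dG = -384.2050 - 14.1188 = -398.3238 kJ (spontaneous)

dG = -398.3238 kJ, spontaneous


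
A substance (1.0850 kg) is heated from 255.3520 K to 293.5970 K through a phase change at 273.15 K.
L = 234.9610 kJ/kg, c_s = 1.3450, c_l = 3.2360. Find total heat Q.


Q1 (sensible, solid) = 1.0850 * 1.3450 * 17.7980 = 25.9731 kJ
Q2 (latent) = 1.0850 * 234.9610 = 254.9327 kJ
Q3 (sensible, liquid) = 1.0850 * 3.2360 * 20.4470 = 71.7906 kJ
Q_total = 352.6964 kJ

352.6964 kJ


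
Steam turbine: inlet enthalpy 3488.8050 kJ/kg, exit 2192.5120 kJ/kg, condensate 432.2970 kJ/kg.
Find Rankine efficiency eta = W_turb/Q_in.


W = 1296.2930 kJ/kg
Q_in = 3056.5080 kJ/kg
eta = 0.4241 = 42.4109%

eta = 42.4109%


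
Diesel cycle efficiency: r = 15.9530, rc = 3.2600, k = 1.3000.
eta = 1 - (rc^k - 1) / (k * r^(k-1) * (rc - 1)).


r^(k-1) = 2.2954
rc^k = 4.6471
eta = 0.4592 = 45.9191%

45.9191%


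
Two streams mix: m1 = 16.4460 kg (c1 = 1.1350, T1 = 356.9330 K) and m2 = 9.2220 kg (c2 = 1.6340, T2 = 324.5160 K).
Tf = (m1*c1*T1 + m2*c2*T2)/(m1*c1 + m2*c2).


num = 11552.6362
den = 33.7350
Tf = 342.4530 K

342.4530 K


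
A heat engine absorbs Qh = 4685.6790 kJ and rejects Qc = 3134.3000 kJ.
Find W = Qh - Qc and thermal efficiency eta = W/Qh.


W = 4685.6790 - 3134.3000 = 1551.3790 kJ
eta = 1551.3790 / 4685.6790 = 0.3311 = 33.1089%

W = 1551.3790 kJ, eta = 33.1089%


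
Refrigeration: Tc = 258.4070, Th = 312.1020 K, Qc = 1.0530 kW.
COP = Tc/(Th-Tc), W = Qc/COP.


COP = 258.4070 / 53.6950 = 4.8125
W = 1.0530 / 4.8125 = 0.2188 kW

COP = 4.8125, W = 0.2188 kW


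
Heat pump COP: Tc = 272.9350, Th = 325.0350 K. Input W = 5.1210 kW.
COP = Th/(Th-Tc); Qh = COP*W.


COP = 325.0350 / 52.1000 = 6.2387
Qh = 6.2387 * 5.1210 = 31.9483 kW

COP = 6.2387, Qh = 31.9483 kW


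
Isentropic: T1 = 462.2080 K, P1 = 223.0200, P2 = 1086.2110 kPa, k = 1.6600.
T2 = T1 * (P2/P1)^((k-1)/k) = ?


(k-1)/k = 0.3976
(P2/P1)^exp = 1.8766
T2 = 462.2080 * 1.8766 = 867.3788 K

867.3788 K


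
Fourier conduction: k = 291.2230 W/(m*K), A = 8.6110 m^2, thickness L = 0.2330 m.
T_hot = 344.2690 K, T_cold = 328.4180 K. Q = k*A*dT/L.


dT = 15.8510 K
Q = 291.2230 * 8.6110 * 15.8510 / 0.2330 = 170600.3845 W

170600.3845 W


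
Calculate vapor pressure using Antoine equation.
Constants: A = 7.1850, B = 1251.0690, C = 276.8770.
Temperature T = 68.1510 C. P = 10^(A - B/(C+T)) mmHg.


C+T = 345.0280
B/(C+T) = 3.6260
log10(P) = 7.1850 - 3.6260 = 3.5590
P = 10^3.5590 = 3622.4911 mmHg

3622.4911 mmHg


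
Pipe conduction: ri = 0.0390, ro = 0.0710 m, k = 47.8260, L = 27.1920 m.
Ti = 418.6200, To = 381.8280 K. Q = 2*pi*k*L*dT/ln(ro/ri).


dT = 36.7920 K
ln(ro/ri) = 0.5991
Q = 2*pi*47.8260*27.1920*36.7920 / 0.5991 = 501794.5508 W

501794.5508 W


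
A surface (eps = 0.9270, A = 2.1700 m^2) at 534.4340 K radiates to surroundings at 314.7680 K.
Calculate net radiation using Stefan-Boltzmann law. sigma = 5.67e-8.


T^4 = 8.1579e+10
Tsurr^4 = 9.8166e+09
Q = 0.9270 * 5.67e-8 * 2.1700 * 7.1762e+10 = 8184.9678 W

8184.9678 W


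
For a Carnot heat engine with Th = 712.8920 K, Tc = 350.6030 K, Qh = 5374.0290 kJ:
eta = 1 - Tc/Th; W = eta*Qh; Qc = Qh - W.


eta = 1 - 350.6030/712.8920 = 0.5082
W = 0.5082 * 5374.0290 = 2731.0611 kJ
Qc = 5374.0290 - 2731.0611 = 2642.9679 kJ

eta = 50.8196%, W = 2731.0611 kJ, Qc = 2642.9679 kJ


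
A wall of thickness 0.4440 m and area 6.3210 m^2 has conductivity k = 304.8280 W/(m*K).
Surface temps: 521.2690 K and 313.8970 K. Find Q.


dT = 207.3720 K
Q = 304.8280 * 6.3210 * 207.3720 / 0.4440 = 899928.0593 W

899928.0593 W


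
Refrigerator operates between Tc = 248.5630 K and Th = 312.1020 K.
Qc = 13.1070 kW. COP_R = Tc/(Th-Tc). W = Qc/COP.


COP = 248.5630 / 63.5390 = 3.9120
W = 13.1070 / 3.9120 = 3.3505 kW

COP = 3.9120, W = 3.3505 kW


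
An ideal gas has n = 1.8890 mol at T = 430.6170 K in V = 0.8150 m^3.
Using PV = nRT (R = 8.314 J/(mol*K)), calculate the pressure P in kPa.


P = nRT/V = 1.8890 * 8.314 * 430.6170 / 0.8150
= 6762.9029 / 0.8150 = 8298.0403 Pa = 8.2980 kPa

8.2980 kPa


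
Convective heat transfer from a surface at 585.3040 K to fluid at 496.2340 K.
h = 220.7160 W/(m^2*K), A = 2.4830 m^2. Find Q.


dT = 89.0700 K
Q = 220.7160 * 2.4830 * 89.0700 = 48813.7293 W

48813.7293 W


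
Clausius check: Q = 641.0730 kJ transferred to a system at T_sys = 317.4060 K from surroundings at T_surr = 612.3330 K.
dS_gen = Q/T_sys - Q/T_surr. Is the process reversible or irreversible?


dS_sys = 641.0730/317.4060 = 2.0197 kJ/K
dS_surr = -641.0730/612.3330 = -1.0469 kJ/K
dS_gen = 2.0197 - 1.0469 = 0.9728 kJ/K (irreversible)

dS_gen = 0.9728 kJ/K, irreversible


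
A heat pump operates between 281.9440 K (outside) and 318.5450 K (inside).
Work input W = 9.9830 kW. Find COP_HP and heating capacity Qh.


COP = 318.5450 / 36.6010 = 8.7032
Qh = 8.7032 * 9.9830 = 86.8838 kW

COP = 8.7032, Qh = 86.8838 kW


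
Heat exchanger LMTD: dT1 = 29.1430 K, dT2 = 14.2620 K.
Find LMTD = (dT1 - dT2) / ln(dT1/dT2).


dT1/dT2 = 2.0434
ln(dT1/dT2) = 0.7146
LMTD = 14.8810 / 0.7146 = 20.8238 K

20.8238 K


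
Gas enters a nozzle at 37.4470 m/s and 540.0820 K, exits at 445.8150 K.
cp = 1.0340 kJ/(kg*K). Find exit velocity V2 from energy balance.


dT = 94.2670 K
2*cp*1000*dT = 194944.1560
V1^2 = 1402.2778
V2 = sqrt(196346.4338) = 443.1100 m/s

443.1100 m/s


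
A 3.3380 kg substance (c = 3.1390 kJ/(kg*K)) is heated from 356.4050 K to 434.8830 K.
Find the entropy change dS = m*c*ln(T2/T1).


T2/T1 = 1.2202
ln(T2/T1) = 0.1990
dS = 3.3380 * 3.1390 * 0.1990 = 2.0852 kJ/K

2.0852 kJ/K


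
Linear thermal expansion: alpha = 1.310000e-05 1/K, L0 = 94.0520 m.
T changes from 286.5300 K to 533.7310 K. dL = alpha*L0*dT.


dT = 247.2010 K
dL = 1.310000e-05 * 94.0520 * 247.2010 = 0.304572 m
L_final = 94.356572 m

dL = 0.304572 m


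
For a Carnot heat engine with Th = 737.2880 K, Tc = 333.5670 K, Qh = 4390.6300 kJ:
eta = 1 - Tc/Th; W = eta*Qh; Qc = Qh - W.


eta = 1 - 333.5670/737.2880 = 0.5476
W = 0.5476 * 4390.6300 = 2404.2023 kJ
Qc = 4390.6300 - 2404.2023 = 1986.4277 kJ

eta = 54.7576%, W = 2404.2023 kJ, Qc = 1986.4277 kJ


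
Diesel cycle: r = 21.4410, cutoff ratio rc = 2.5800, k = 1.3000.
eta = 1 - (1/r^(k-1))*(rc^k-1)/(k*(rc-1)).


r^(k-1) = 2.5083
rc^k = 3.4285
eta = 0.5286 = 52.8625%

52.8625%


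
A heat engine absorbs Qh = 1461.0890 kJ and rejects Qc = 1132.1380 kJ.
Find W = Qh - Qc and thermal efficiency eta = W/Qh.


W = 1461.0890 - 1132.1380 = 328.9510 kJ
eta = 328.9510 / 1461.0890 = 0.2251 = 22.5141%

W = 328.9510 kJ, eta = 22.5141%


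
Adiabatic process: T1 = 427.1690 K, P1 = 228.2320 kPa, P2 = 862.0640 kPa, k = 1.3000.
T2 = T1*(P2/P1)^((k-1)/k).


(k-1)/k = 0.2308
(P2/P1)^exp = 1.3589
T2 = 427.1690 * 1.3589 = 580.4852 K

580.4852 K


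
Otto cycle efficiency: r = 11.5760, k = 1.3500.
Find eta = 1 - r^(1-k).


r^(k-1) = 2.3564
eta = 1 - 1/2.3564 = 0.5756 = 57.5620%

57.5620%


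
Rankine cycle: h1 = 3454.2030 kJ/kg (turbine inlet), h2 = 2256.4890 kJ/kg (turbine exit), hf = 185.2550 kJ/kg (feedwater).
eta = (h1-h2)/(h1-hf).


W = 1197.7140 kJ/kg
Q_in = 3268.9480 kJ/kg
eta = 0.3664 = 36.6391%

eta = 36.6391%


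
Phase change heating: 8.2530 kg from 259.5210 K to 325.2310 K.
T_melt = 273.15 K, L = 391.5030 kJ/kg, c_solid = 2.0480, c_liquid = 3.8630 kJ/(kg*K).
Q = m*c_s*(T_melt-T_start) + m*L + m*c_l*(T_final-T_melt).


Q1 (sensible, solid) = 8.2530 * 2.0480 * 13.6290 = 230.3593 kJ
Q2 (latent) = 8.2530 * 391.5030 = 3231.0743 kJ
Q3 (sensible, liquid) = 8.2530 * 3.8630 * 52.0810 = 1660.4120 kJ
Q_total = 5121.8456 kJ

5121.8456 kJ


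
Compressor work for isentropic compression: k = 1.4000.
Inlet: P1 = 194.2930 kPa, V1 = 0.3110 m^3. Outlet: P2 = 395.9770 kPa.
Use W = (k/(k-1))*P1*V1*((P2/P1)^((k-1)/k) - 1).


(k-1)/k = 0.2857
(P2/P1)^exp = 1.2256
W = 3.5000 * 194.2930 * 0.3110 * (1.2256 - 1) = 47.7103 kJ

47.7103 kJ


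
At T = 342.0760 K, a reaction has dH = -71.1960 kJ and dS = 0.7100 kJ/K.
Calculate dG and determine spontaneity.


T*dS = 342.0760 * 0.7100 = 242.8740 kJ
dG = -71.1960 - 242.8740 = -314.0700 kJ (spontaneous)

dG = -314.0700 kJ, spontaneous


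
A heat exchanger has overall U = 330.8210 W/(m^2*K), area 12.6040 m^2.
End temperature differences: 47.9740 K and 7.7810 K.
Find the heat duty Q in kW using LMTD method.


LMTD = 22.0965 K
Q = 330.8210 * 12.6040 * 22.0965 = 92135.1435 W = 92.1351 kW

92.1351 kW


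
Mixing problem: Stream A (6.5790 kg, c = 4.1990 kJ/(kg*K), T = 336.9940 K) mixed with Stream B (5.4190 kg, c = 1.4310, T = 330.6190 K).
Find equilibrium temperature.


num = 11873.3482
den = 35.3798
Tf = 335.5967 K

335.5967 K


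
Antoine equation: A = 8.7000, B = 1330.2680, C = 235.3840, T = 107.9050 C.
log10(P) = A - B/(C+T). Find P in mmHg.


C+T = 343.2890
B/(C+T) = 3.8751
log10(P) = 8.7000 - 3.8751 = 4.8249
P = 10^4.8249 = 66824.0259 mmHg

66824.0259 mmHg


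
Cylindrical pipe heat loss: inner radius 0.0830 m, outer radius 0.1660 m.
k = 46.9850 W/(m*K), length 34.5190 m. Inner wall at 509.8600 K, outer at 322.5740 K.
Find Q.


dT = 187.2860 K
ln(ro/ri) = 0.6931
Q = 2*pi*46.9850*34.5190*187.2860 / 0.6931 = 2753449.7724 W

2753449.7724 W


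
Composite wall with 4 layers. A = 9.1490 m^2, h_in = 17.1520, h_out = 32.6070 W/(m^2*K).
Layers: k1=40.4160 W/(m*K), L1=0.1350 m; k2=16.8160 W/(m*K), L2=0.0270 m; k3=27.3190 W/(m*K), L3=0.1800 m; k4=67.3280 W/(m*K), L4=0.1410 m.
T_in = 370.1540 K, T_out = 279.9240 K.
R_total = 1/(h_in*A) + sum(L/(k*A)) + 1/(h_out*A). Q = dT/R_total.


R_conv_in = 1/(17.1520*9.1490) = 0.0064
R_1 = 0.1350/(40.4160*9.1490) = 0.0004
R_2 = 0.0270/(16.8160*9.1490) = 0.0002
R_3 = 0.1800/(27.3190*9.1490) = 0.0007
R_4 = 0.1410/(67.3280*9.1490) = 0.0002
R_conv_out = 1/(32.6070*9.1490) = 0.0034
R_total = 0.0112 K/W
Q = 90.2300 / 0.0112 = 8045.9934 W

R_total = 0.0112 K/W, Q = 8045.9934 W


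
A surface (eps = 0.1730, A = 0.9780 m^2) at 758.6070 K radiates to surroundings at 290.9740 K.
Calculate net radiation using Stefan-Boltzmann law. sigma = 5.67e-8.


T^4 = 3.3118e+11
Tsurr^4 = 7.1683e+09
Q = 0.1730 * 5.67e-8 * 0.9780 * 3.2401e+11 = 3108.3653 W

3108.3653 W


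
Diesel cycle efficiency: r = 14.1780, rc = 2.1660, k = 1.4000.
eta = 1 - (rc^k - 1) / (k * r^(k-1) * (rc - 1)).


r^(k-1) = 2.8883
rc^k = 2.9507
eta = 0.5863 = 58.6274%

58.6274%


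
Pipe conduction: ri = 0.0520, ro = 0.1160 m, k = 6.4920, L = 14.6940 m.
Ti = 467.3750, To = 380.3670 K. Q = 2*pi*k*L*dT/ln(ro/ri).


dT = 87.0080 K
ln(ro/ri) = 0.8023
Q = 2*pi*6.4920*14.6940*87.0080 / 0.8023 = 64997.3504 W

64997.3504 W


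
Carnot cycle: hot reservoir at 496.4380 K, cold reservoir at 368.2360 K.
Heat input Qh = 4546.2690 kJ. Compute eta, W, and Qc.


eta = 1 - 368.2360/496.4380 = 0.2582
W = 0.2582 * 4546.2690 = 1174.0455 kJ
Qc = 4546.2690 - 1174.0455 = 3372.2235 kJ

eta = 25.8244%, W = 1174.0455 kJ, Qc = 3372.2235 kJ


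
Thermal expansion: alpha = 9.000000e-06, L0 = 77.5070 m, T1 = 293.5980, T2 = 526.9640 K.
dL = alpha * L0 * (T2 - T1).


dT = 233.3660 K
dL = 9.000000e-06 * 77.5070 * 233.3660 = 0.162787 m
L_final = 77.669787 m

dL = 0.162787 m


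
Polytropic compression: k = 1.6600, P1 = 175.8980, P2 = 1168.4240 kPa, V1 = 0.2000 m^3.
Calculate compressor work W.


(k-1)/k = 0.3976
(P2/P1)^exp = 2.1230
W = 2.5152 * 175.8980 * 0.2000 * (2.1230 - 1) = 99.3672 kJ

99.3672 kJ


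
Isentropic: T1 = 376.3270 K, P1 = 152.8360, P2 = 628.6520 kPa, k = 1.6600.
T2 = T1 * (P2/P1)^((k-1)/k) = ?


(k-1)/k = 0.3976
(P2/P1)^exp = 1.7547
T2 = 376.3270 * 1.7547 = 660.3273 K

660.3273 K


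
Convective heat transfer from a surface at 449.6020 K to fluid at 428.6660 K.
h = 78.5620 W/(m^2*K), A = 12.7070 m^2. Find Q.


dT = 20.9360 K
Q = 78.5620 * 12.7070 * 20.9360 = 20900.1436 W

20900.1436 W


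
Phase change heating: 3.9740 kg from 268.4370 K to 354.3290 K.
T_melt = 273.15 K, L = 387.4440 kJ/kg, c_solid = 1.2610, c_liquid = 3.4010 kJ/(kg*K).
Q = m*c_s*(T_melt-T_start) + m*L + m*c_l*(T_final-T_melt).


Q1 (sensible, solid) = 3.9740 * 1.2610 * 4.7130 = 23.6179 kJ
Q2 (latent) = 3.9740 * 387.4440 = 1539.7025 kJ
Q3 (sensible, liquid) = 3.9740 * 3.4010 * 81.1790 = 1097.1808 kJ
Q_total = 2660.5011 kJ

2660.5011 kJ


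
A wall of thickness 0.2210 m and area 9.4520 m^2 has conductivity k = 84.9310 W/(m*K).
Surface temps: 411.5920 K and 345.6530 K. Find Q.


dT = 65.9390 K
Q = 84.9310 * 9.4520 * 65.9390 / 0.2210 = 239519.0351 W

239519.0351 W


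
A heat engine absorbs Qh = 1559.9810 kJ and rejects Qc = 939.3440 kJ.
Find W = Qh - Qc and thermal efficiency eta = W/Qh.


W = 1559.9810 - 939.3440 = 620.6370 kJ
eta = 620.6370 / 1559.9810 = 0.3978 = 39.7849%

W = 620.6370 kJ, eta = 39.7849%


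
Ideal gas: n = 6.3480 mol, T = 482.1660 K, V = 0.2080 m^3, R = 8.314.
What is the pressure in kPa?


P = nRT/V = 6.3480 * 8.314 * 482.1660 / 0.2080
= 25447.4061 / 0.2080 = 122343.2987 Pa = 122.3433 kPa

122.3433 kPa


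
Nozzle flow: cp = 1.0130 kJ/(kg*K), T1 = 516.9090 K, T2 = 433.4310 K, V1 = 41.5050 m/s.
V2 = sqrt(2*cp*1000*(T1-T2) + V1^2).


dT = 83.4780 K
2*cp*1000*dT = 169126.4280
V1^2 = 1722.6650
V2 = sqrt(170849.0930) = 413.3390 m/s

413.3390 m/s


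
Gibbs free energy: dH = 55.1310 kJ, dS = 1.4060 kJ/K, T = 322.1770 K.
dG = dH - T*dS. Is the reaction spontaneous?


T*dS = 322.1770 * 1.4060 = 452.9809 kJ
dG = 55.1310 - 452.9809 = -397.8499 kJ (spontaneous)

dG = -397.8499 kJ, spontaneous


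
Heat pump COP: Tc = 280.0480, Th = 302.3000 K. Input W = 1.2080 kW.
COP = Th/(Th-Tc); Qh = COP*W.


COP = 302.3000 / 22.2520 = 13.5853
Qh = 13.5853 * 1.2080 = 16.4110 kW

COP = 13.5853, Qh = 16.4110 kW


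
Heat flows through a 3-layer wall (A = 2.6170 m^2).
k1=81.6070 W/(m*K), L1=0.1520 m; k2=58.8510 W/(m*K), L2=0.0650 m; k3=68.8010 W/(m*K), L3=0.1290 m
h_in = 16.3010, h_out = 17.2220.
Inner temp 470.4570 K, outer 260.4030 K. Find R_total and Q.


R_conv_in = 1/(16.3010*2.6170) = 0.0234
R_1 = 0.1520/(81.6070*2.6170) = 0.0007
R_2 = 0.0650/(58.8510*2.6170) = 0.0004
R_3 = 0.1290/(68.8010*2.6170) = 0.0007
R_conv_out = 1/(17.2220*2.6170) = 0.0222
R_total = 0.0475 K/W
Q = 210.0540 / 0.0475 = 4424.1207 W

R_total = 0.0475 K/W, Q = 4424.1207 W


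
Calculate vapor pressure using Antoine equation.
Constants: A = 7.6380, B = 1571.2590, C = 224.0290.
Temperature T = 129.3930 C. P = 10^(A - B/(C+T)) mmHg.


C+T = 353.4220
B/(C+T) = 4.4458
log10(P) = 7.6380 - 4.4458 = 3.1922
P = 10^3.1922 = 1556.5254 mmHg

1556.5254 mmHg
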